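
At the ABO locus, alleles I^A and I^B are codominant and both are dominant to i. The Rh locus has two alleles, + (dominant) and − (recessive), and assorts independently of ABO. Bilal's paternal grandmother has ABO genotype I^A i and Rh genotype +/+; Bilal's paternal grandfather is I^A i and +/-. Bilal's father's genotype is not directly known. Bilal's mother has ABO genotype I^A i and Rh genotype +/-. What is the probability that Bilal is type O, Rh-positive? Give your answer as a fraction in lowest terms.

Bilal's father's ABO genotype from I^A i × I^A i: 1/4 I^A I^A, 1/2 I^A i, 1/4 i i.
Crossing each possibility with the mother I^A i and summing P(type O): 1/4·0 + 1/2·1/4 + 1/4·1/2 = 1/4.
Similarly for Rh via the father's Rh distribution: P(Rh+) = 7/8.
Independent loci: 1/4 × 7/8 = 7/32.

7/32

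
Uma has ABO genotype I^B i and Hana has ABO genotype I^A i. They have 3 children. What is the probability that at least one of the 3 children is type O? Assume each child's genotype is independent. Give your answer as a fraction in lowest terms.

ABO cross I^B i × I^A i → 1/4 O, 1/4 A, 1/4 B, 1/4 AB.
So P(type O) = 1/4 per child.
P(none) = (3/4)^3 = 27/64; P(at least one) = 1 − 27/64 = 37/64.

37/64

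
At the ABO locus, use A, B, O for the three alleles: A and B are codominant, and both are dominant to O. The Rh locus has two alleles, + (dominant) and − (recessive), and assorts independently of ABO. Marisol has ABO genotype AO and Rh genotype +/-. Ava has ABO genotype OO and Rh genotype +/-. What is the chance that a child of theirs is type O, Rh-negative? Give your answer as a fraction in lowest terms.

ABO cross AO × OO → offspring phenotypes: 1/2 O, 1/2 A.
Rh cross +/- × +/- → 3/4 Rh+, 1/4 Rh-.
Independent loci: P(type O, Rh-negative) = 1/2 × 1/4 = 1/8.

1/8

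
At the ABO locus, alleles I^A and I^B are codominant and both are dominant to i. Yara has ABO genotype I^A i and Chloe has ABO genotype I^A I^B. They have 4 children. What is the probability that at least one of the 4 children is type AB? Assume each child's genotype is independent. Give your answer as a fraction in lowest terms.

175/256

ABO cross I^A i × I^A I^B → 1/2 A, 1/4 B, 1/4 AB.
So P(type AB) = 1/4 per child.
P(none) = (3/4)^4 = 81/256; P(at least one) = 1 − 81/256 = 175/256.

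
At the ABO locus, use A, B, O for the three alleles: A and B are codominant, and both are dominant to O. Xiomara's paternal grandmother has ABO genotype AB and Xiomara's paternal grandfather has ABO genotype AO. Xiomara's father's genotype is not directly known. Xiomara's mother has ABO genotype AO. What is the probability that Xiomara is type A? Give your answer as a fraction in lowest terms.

Xiomara's father's ABO genotype from AB × AO: 1/4 AA, 1/4 AB, 1/4 AO, 1/4 BO.
Crossing each possibility with the mother AO and summing P(type A): 1/4·1 + 1/4·1/2 + 1/4·3/4 + 1/4·1/4 = 5/8.

5/8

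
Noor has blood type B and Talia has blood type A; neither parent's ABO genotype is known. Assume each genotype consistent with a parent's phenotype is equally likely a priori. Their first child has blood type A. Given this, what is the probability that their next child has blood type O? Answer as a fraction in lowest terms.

1/12

Possible genotypes: Noor ∈ {I^B I^B, I^B i}; Talia ∈ {I^A I^A, I^A i}.
Weight each parental genotype pair by prior × P(type-A child):
  I^B i × I^A I^A: posterior weight 2/3; P(next child type O) = 0.
  I^B i × I^A i: posterior weight 1/3; P(next child type O) = 1/4.
Weighted sum = 1/12.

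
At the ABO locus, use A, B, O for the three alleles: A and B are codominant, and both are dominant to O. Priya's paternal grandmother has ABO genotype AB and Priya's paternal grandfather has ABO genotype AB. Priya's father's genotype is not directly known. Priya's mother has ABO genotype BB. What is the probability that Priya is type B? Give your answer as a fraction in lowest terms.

1/2

Priya's father's ABO genotype from AB × AB: 1/4 AA, 1/2 AB, 1/4 BB.
Crossing each possibility with the mother BB and summing P(type B): 1/4·0 + 1/2·1/2 + 1/4·1 = 1/2.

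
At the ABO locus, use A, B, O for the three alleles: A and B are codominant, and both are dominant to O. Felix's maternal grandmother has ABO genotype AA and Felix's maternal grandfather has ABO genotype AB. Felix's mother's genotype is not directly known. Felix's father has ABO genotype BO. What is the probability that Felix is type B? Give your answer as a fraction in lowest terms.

Felix's mother's ABO genotype from AA × AB: 1/2 AA, 1/2 AB.
Crossing each possibility with the father BO and summing P(type B): 1/2·0 + 1/2·1/2 = 1/4.

1/4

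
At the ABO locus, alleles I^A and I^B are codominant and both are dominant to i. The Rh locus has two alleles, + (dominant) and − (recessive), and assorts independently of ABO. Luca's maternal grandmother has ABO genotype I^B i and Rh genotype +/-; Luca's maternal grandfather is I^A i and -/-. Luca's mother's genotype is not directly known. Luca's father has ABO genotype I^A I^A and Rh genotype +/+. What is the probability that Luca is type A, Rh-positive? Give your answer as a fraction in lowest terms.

Luca's mother's ABO genotype from I^B i × I^A i: 1/4 I^A I^B, 1/4 I^A i, 1/4 I^B i, 1/4 i i.
Crossing each possibility with the father I^A I^A and summing P(type A): 1/4·1/2 + 1/4·1 + 1/4·1/2 + 1/4·1 = 3/4.
Similarly for Rh via the mother's Rh distribution: P(Rh+) = 1.
Independent loci: 3/4 × 1 = 3/4.

3/4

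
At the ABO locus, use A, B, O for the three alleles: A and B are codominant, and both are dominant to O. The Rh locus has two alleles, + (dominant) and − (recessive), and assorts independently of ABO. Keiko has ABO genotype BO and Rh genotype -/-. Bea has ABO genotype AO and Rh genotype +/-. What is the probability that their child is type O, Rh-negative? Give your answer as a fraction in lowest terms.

ABO cross BO × AO → offspring phenotypes: 1/4 O, 1/4 A, 1/4 B, 1/4 AB.
Rh cross -/- × +/- → 1/2 Rh+, 1/2 Rh-.
Independent loci: P(type O, Rh-negative) = 1/4 × 1/2 = 1/8.

1/8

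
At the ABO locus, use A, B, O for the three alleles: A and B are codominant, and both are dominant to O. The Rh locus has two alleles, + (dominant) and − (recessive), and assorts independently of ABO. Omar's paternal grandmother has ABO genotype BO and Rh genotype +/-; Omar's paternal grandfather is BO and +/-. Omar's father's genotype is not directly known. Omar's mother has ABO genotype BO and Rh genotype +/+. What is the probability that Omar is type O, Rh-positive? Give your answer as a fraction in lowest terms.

1/4

Omar's father's ABO genotype from BO × BO: 1/4 BB, 1/2 BO, 1/4 OO.
Crossing each possibility with the mother BO and summing P(type O): 1/4·0 + 1/2·1/4 + 1/4·1/2 = 1/4.
Similarly for Rh via the father's Rh distribution: P(Rh+) = 1.
Independent loci: 1/4 × 1 = 1/4.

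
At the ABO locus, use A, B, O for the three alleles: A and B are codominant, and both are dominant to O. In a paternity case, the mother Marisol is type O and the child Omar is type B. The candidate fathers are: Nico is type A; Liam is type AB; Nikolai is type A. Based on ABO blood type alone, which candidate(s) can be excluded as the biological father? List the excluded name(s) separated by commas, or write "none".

A candidate is excluded only if no genotype consistent with his phenotype could produce a type B child with a type O mother.
Nico (type A): no genotype consistent with that phenotype can produce a type-B child with a type-O mother.
Nikolai (type A): no genotype consistent with that phenotype can produce a type-B child with a type-O mother.

Nico, Nikolai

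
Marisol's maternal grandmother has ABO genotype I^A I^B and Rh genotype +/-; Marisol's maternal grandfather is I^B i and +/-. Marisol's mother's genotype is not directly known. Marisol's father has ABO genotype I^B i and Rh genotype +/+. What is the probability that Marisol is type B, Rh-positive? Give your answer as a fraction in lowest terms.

Marisol's mother's ABO genotype from I^A I^B × I^B i: 1/4 I^A I^B, 1/4 I^A i, 1/4 I^B I^B, 1/4 I^B i.
Crossing each possibility with the father I^B i and summing P(type B): 1/4·1/2 + 1/4·1/4 + 1/4·1 + 1/4·3/4 = 5/8.
Similarly for Rh via the mother's Rh distribution: P(Rh+) = 1.
Independent loci: 5/8 × 1 = 5/8.

5/8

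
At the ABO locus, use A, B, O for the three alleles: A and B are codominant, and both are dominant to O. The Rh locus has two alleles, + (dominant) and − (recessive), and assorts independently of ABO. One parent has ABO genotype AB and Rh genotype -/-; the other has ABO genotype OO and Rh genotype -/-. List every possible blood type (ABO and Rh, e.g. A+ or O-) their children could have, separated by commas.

Gametes from AB × OO give offspring ABO genotypes AO, BO, i.e. phenotypes A, B.
Rh cross -/- × -/- → phenotypes Rh-.
Combining independently: A-, B-.

A-, B-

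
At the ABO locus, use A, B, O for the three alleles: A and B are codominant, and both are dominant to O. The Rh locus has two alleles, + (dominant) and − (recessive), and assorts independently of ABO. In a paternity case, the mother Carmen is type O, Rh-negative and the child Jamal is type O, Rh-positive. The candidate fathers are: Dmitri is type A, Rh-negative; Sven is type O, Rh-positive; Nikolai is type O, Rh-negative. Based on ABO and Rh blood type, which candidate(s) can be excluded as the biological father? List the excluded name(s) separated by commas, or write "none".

Dmitri, Nikolai

A candidate is excluded only if no genotype consistent with his phenotype could produce a type O, Rh-positive child with a type O, Rh-negative mother.
Dmitri (type A, Rh-): no genotype consistent with that phenotype can produce a type-O Rh+ child with a type-O mother.
Nikolai (type O, Rh-): no genotype consistent with that phenotype can produce a type-O Rh+ child with a type-O mother.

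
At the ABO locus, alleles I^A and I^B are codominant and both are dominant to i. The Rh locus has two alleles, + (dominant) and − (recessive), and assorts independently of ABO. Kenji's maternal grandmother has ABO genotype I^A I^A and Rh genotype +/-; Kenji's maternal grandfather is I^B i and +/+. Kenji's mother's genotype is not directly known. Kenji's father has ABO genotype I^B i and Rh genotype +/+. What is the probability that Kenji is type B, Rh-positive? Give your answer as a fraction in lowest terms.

Kenji's mother's ABO genotype from I^A I^A × I^B i: 1/2 I^A I^B, 1/2 I^A i.
Crossing each possibility with the father I^B i and summing P(type B): 1/2·1/2 + 1/2·1/4 = 3/8.
Similarly for Rh via the mother's Rh distribution: P(Rh+) = 1.
Independent loci: 3/8 × 1 = 3/8.

3/8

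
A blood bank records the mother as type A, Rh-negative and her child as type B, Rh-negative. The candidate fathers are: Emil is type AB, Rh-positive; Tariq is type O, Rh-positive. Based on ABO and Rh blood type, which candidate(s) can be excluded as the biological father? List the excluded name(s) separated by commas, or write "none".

A candidate is excluded only if no genotype consistent with his phenotype could produce a type B, Rh-negative child with a type A, Rh-negative mother.
Tariq (type O, Rh+): no genotype consistent with that phenotype can produce a type-B Rh- child with a type-A mother.

Tariq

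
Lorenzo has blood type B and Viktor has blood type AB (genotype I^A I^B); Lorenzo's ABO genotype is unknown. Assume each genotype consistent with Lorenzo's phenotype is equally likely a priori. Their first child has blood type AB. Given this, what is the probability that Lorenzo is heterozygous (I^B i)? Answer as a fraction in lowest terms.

1/3

Possible genotypes: Lorenzo ∈ {I^B I^B, I^B i}; Viktor ∈ {I^A I^B}.
Weight each parental genotype pair by prior × P(type-AB child):
  I^B I^B × I^A I^B: posterior weight 2/3.
  I^B i × I^A I^B: posterior weight 1/3.
Sum the posterior weight over pairs where Lorenzo is I^B i: 1/3.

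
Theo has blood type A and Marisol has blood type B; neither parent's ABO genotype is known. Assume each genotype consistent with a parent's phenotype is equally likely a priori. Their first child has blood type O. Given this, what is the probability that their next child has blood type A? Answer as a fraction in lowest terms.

1/4

Possible genotypes: Theo ∈ {I^A I^A, I^A i}; Marisol ∈ {I^B I^B, I^B i}.
Weight each parental genotype pair by prior × P(type-O child):
  I^A i × I^B i: posterior weight 1; P(next child type A) = 1/4.
Weighted sum = 1/4.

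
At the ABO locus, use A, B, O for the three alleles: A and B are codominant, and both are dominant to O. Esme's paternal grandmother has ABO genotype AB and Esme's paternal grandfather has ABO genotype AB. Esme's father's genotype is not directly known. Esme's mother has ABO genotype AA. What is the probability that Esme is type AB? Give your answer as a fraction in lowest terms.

Esme's father's ABO genotype from AB × AB: 1/4 AA, 1/2 AB, 1/4 BB.
Crossing each possibility with the mother AA and summing P(type AB): 1/4·0 + 1/2·1/2 + 1/4·1 = 1/2.

1/2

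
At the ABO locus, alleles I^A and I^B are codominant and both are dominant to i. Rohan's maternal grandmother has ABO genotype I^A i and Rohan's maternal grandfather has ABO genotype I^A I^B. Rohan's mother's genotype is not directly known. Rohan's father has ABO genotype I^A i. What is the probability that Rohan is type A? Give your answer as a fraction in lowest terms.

Rohan's mother's ABO genotype from I^A i × I^A I^B: 1/4 I^A I^A, 1/4 I^A I^B, 1/4 I^A i, 1/4 I^B i.
Crossing each possibility with the father I^A i and summing P(type A): 1/4·1 + 1/4·1/2 + 1/4·3/4 + 1/4·1/4 = 5/8.

5/8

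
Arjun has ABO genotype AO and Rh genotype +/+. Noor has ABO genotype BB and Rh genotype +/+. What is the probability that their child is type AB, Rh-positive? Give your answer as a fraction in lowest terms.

ABO cross AO × BB → offspring phenotypes: 1/2 B, 1/2 AB.
Rh cross +/+ × +/+ → 1 Rh+.
Independent loci: P(type AB, Rh-positive) = 1/2 × 1 = 1/2.

1/2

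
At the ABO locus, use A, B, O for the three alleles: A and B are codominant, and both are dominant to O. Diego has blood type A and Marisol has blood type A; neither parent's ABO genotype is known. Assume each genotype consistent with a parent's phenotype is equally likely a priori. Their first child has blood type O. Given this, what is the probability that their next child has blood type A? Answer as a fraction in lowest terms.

Possible genotypes: Diego ∈ {AA, AO}; Marisol ∈ {AA, AO}.
Weight each parental genotype pair by prior × P(type-O child):
  AO × AO: posterior weight 1; P(next child type A) = 3/4.
Weighted sum = 3/4.

3/4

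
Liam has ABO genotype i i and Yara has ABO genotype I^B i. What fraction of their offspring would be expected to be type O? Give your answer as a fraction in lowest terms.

ABO cross i i × I^B i → offspring phenotypes: 1/2 O, 1/2 B.
So P(type O) = 1/2.

1/2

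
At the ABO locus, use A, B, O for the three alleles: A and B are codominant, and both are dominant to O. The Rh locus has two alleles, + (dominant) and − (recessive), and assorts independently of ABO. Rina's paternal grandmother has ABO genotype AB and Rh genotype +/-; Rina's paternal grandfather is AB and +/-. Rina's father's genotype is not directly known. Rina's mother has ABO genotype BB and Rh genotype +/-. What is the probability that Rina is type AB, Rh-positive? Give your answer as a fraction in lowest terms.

3/8

Rina's father's ABO genotype from AB × AB: 1/4 AA, 1/2 AB, 1/4 BB.
Crossing each possibility with the mother BB and summing P(type AB): 1/4·1 + 1/2·1/2 + 1/4·0 = 1/2.
Similarly for Rh via the father's Rh distribution: P(Rh+) = 3/4.
Independent loci: 1/2 × 3/4 = 3/8.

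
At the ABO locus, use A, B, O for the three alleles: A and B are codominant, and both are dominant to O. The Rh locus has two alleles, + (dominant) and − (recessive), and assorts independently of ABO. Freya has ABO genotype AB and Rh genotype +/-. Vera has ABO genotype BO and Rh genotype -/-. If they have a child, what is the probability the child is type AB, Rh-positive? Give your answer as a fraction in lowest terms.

ABO cross AB × BO → offspring phenotypes: 1/4 A, 1/2 B, 1/4 AB.
Rh cross +/- × -/- → 1/2 Rh+, 1/2 Rh-.
Independent loci: P(type AB, Rh-positive) = 1/4 × 1/2 = 1/8.

1/8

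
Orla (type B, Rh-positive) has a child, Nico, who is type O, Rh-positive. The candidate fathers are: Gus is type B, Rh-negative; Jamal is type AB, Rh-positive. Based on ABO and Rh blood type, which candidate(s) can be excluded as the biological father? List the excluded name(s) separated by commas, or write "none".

A candidate is excluded only if no genotype consistent with his phenotype could produce a type O, Rh-positive child with a type B, Rh-positive mother.
Jamal (type AB, Rh+): no genotype consistent with that phenotype can produce a type-O Rh+ child with a type-B mother.

Jamal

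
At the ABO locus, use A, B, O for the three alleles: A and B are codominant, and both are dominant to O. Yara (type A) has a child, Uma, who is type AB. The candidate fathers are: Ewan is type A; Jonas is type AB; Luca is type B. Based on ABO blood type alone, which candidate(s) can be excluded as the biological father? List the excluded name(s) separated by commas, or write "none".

A candidate is excluded only if no genotype consistent with his phenotype could produce a type AB child with a type A mother.
Ewan (type A): no genotype consistent with that phenotype can produce a type-AB child with a type-A mother.

Ewan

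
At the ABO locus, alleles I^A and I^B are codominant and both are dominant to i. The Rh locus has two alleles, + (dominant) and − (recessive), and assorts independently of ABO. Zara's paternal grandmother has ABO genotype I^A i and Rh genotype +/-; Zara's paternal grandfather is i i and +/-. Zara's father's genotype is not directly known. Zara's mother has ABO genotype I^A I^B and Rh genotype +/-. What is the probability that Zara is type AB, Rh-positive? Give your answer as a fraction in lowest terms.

3/32

Zara's father's ABO genotype from I^A i × i i: 1/2 I^A i, 1/2 i i.
Crossing each possibility with the mother I^A I^B and summing P(type AB): 1/2·1/4 + 1/2·0 = 1/8.
Similarly for Rh via the father's Rh distribution: P(Rh+) = 3/4.
Independent loci: 1/8 × 3/4 = 3/32.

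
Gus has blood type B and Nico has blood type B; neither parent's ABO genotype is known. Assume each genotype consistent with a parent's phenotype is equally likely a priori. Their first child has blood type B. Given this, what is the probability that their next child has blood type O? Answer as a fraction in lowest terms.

Possible genotypes: Gus ∈ {I^B I^B, I^B i}; Nico ∈ {I^B I^B, I^B i}.
Weight each parental genotype pair by prior × P(type-B child):
  I^B I^B × I^B I^B: posterior weight 4/15; P(next child type O) = 0.
  I^B I^B × I^B i: posterior weight 4/15; P(next child type O) = 0.
  I^B i × I^B I^B: posterior weight 4/15; P(next child type O) = 0.
  I^B i × I^B i: posterior weight 1/5; P(next child type O) = 1/4.
Weighted sum = 1/20.

1/20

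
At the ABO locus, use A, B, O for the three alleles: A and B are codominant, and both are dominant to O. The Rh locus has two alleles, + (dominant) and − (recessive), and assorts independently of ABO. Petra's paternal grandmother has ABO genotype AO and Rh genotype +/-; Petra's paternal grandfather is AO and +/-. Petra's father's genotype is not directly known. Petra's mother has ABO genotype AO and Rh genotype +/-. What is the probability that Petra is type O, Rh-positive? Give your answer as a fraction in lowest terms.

Petra's father's ABO genotype from AO × AO: 1/4 AA, 1/2 AO, 1/4 OO.
Crossing each possibility with the mother AO and summing P(type O): 1/4·0 + 1/2·1/4 + 1/4·1/2 = 1/4.
Similarly for Rh via the father's Rh distribution: P(Rh+) = 3/4.
Independent loci: 1/4 × 3/4 = 3/16.

3/16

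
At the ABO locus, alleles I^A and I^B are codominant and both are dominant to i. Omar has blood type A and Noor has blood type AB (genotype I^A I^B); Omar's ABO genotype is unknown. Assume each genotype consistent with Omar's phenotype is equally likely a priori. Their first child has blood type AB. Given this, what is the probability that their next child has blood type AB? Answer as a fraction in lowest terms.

5/12

Possible genotypes: Omar ∈ {I^A I^A, I^A i}; Noor ∈ {I^A I^B}.
Weight each parental genotype pair by prior × P(type-AB child):
  I^A I^A × I^A I^B: posterior weight 2/3; P(next child type AB) = 1/2.
  I^A i × I^A I^B: posterior weight 1/3; P(next child type AB) = 1/4.
Weighted sum = 5/12.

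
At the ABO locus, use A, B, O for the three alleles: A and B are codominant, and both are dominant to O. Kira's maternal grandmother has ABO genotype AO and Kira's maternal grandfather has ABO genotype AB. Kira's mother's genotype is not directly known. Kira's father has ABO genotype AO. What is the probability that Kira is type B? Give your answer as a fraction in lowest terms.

Kira's mother's ABO genotype from AO × AB: 1/4 AA, 1/4 AB, 1/4 AO, 1/4 BO.
Crossing each possibility with the father AO and summing P(type B): 1/4·0 + 1/4·1/4 + 1/4·0 + 1/4·1/4 = 1/8.

1/8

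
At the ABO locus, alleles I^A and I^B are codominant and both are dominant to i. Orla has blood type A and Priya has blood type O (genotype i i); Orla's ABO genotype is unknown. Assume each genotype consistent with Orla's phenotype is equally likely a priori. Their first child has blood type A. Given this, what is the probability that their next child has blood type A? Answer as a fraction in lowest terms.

Possible genotypes: Orla ∈ {I^A I^A, I^A i}; Priya ∈ {i i}.
Weight each parental genotype pair by prior × P(type-A child):
  I^A I^A × i i: posterior weight 2/3; P(next child type A) = 1.
  I^A i × i i: posterior weight 1/3; P(next child type A) = 1/2.
Weighted sum = 5/6.

5/6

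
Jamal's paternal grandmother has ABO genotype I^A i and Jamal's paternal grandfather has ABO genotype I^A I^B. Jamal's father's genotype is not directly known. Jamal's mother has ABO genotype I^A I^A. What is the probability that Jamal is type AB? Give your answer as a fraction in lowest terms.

1/4

Jamal's father's ABO genotype from I^A i × I^A I^B: 1/4 I^A I^A, 1/4 I^A I^B, 1/4 I^A i, 1/4 I^B i.
Crossing each possibility with the mother I^A I^A and summing P(type AB): 1/4·0 + 1/4·1/2 + 1/4·0 + 1/4·1/2 = 1/4.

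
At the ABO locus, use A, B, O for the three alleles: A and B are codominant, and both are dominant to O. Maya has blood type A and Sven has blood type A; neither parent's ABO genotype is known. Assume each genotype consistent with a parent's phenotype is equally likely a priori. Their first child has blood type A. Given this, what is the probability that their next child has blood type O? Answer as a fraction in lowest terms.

1/20

Possible genotypes: Maya ∈ {AA, AO}; Sven ∈ {AA, AO}.
Weight each parental genotype pair by prior × P(type-A child):
  AA × AA: posterior weight 4/15; P(next child type O) = 0.
  AA × AO: posterior weight 4/15; P(next child type O) = 0.
  AO × AA: posterior weight 4/15; P(next child type O) = 0.
  AO × AO: posterior weight 1/5; P(next child type O) = 1/4.
Weighted sum = 1/20.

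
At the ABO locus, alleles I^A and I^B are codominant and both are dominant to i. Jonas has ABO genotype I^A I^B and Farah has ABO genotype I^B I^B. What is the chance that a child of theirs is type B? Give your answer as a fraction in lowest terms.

ABO cross I^A I^B × I^B I^B → offspring phenotypes: 1/2 B, 1/2 AB.
So P(type B) = 1/2.

1/2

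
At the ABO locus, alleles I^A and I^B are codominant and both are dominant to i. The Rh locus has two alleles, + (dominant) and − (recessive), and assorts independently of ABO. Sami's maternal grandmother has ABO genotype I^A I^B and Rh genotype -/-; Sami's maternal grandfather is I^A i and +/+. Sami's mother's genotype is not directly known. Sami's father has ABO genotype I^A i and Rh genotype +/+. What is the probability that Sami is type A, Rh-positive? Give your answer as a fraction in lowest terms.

Sami's mother's ABO genotype from I^A I^B × I^A i: 1/4 I^A I^A, 1/4 I^A I^B, 1/4 I^A i, 1/4 I^B i.
Crossing each possibility with the father I^A i and summing P(type A): 1/4·1 + 1/4·1/2 + 1/4·3/4 + 1/4·1/4 = 5/8.
Similarly for Rh via the mother's Rh distribution: P(Rh+) = 1.
Independent loci: 5/8 × 1 = 5/8.

5/8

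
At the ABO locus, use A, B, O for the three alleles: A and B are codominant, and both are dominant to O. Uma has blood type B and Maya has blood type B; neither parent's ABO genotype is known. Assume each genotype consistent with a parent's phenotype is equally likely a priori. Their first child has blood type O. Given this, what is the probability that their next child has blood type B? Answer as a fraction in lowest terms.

Possible genotypes: Uma ∈ {BB, BO}; Maya ∈ {BB, BO}.
Weight each parental genotype pair by prior × P(type-O child):
  BO × BO: posterior weight 1; P(next child type B) = 3/4.
Weighted sum = 3/4.

3/4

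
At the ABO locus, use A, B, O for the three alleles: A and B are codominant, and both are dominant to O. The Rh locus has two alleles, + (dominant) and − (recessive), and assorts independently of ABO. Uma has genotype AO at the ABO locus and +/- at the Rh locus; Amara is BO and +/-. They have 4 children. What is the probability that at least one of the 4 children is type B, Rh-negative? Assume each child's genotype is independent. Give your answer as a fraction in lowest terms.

ABO cross AO × BO → 1/4 O, 1/4 A, 1/4 B, 1/4 AB.
Rh cross +/- × +/- → 3/4 Rh+, 1/4 Rh-; so P(type B, Rh-negative) = 1/4 × 1/4 = 1/16 per child.
P(none) = (15/16)^4 = 50625/65536; P(at least one) = 1 − 50625/65536 = 14911/65536.

14911/65536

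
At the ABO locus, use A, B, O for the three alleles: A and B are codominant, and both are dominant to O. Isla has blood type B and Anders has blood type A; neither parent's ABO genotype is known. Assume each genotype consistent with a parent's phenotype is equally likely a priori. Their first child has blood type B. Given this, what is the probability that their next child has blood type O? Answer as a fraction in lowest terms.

Possible genotypes: Isla ∈ {BB, BO}; Anders ∈ {AA, AO}.
Weight each parental genotype pair by prior × P(type-B child):
  BB × AO: posterior weight 2/3; P(next child type O) = 0.
  BO × AO: posterior weight 1/3; P(next child type O) = 1/4.
Weighted sum = 1/12.

1/12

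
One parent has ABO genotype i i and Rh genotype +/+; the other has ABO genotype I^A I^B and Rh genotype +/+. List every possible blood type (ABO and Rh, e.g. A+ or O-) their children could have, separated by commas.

A+, B+

Gametes from i i × I^A I^B give offspring ABO genotypes I^A i, I^B i, i.e. phenotypes A, B.
Rh cross +/+ × +/+ → phenotypes Rh+.
Combining independently: A+, B+.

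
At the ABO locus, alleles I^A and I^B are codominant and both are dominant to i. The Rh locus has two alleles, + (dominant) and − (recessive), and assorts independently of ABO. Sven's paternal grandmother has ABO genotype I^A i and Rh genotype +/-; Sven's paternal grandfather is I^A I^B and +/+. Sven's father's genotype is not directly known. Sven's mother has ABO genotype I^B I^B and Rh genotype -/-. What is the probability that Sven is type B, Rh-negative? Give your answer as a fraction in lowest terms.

Sven's father's ABO genotype from I^A i × I^A I^B: 1/4 I^A I^A, 1/4 I^A I^B, 1/4 I^A i, 1/4 I^B i.
Crossing each possibility with the mother I^B I^B and summing P(type B): 1/4·0 + 1/4·1/2 + 1/4·1/2 + 1/4·1 = 1/2.
Similarly for Rh via the father's Rh distribution: P(Rh-) = 1/4.
Independent loci: 1/2 × 1/4 = 1/8.

1/8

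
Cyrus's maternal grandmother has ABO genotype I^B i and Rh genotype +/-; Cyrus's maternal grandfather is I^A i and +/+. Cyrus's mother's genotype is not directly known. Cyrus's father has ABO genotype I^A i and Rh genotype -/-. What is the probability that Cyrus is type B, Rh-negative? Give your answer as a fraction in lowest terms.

Cyrus's mother's ABO genotype from I^B i × I^A i: 1/4 I^A I^B, 1/4 I^A i, 1/4 I^B i, 1/4 i i.
Crossing each possibility with the father I^A i and summing P(type B): 1/4·1/4 + 1/4·0 + 1/4·1/4 + 1/4·0 = 1/8.
Similarly for Rh via the mother's Rh distribution: P(Rh-) = 1/4.
Independent loci: 1/8 × 1/4 = 1/32.

1/32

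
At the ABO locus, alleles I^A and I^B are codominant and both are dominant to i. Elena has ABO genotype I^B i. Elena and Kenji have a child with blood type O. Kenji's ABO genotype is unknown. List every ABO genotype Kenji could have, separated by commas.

For each candidate genotype of Kenji, check whether crossing it with I^B i can produce every observed child phenotype.
  I^A I^A → possible child types {A, AB} ✗
  I^A I^B → possible child types {A, B, AB} ✗
  I^A i → possible child types {O, A, B, AB} ✓
  I^B I^B → possible child types {B} ✗
  I^B i → possible child types {O, B} ✓
  i i → possible child types {O, B} ✓

I^A i, I^B i, i i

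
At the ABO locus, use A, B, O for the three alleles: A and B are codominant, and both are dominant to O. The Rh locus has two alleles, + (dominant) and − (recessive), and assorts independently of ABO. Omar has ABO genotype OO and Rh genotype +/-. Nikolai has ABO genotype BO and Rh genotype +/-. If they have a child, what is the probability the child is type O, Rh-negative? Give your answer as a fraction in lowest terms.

1/8

ABO cross OO × BO → offspring phenotypes: 1/2 O, 1/2 B.
Rh cross +/- × +/- → 3/4 Rh+, 1/4 Rh-.
Independent loci: P(type O, Rh-negative) = 1/2 × 1/4 = 1/8.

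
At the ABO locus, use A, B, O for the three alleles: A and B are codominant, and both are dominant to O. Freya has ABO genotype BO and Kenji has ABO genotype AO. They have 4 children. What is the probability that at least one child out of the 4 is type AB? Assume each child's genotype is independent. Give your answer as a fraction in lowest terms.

ABO cross BO × AO → 1/4 O, 1/4 A, 1/4 B, 1/4 AB.
So P(type AB) = 1/4 per child.
P(none) = (3/4)^4 = 81/256; P(at least one) = 1 − 81/256 = 175/256.

175/256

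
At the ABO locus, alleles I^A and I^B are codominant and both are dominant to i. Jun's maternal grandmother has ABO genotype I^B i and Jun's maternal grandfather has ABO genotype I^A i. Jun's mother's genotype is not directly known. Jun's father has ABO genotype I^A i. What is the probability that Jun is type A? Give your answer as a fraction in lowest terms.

Jun's mother's ABO genotype from I^B i × I^A i: 1/4 I^A I^B, 1/4 I^A i, 1/4 I^B i, 1/4 i i.
Crossing each possibility with the father I^A i and summing P(type A): 1/4·1/2 + 1/4·3/4 + 1/4·1/4 + 1/4·1/2 = 1/2.

1/2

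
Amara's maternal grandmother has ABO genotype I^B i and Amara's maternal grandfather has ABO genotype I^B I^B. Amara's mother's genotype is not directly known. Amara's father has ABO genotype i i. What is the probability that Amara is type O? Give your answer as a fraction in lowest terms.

1/4

Amara's mother's ABO genotype from I^B i × I^B I^B: 1/2 I^B I^B, 1/2 I^B i.
Crossing each possibility with the father i i and summing P(type O): 1/2·0 + 1/2·1/2 = 1/4.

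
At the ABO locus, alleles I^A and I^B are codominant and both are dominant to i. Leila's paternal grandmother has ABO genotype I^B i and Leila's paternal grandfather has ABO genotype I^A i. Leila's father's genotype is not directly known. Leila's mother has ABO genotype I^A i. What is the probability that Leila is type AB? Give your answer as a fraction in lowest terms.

Leila's father's ABO genotype from I^B i × I^A i: 1/4 I^A I^B, 1/4 I^A i, 1/4 I^B i, 1/4 i i.
Crossing each possibility with the mother I^A i and summing P(type AB): 1/4·1/4 + 1/4·0 + 1/4·1/4 + 1/4·0 = 1/8.

1/8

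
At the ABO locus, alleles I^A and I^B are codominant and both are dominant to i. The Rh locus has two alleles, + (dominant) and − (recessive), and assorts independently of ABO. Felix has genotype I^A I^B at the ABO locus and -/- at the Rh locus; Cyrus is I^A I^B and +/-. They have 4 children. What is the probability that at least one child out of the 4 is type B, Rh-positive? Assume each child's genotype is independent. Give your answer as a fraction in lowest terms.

ABO cross I^A I^B × I^A I^B → 1/4 A, 1/4 B, 1/2 AB.
Rh cross -/- × +/- → 1/2 Rh+, 1/2 Rh-; so P(type B, Rh-positive) = 1/4 × 1/2 = 1/8 per child.
P(none) = (7/8)^4 = 2401/4096; P(at least one) = 1 − 2401/4096 = 1695/4096.

1695/4096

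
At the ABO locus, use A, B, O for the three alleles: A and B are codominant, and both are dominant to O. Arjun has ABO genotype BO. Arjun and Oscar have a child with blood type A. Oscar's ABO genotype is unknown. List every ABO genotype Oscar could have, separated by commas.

AA, AB, AO

For each candidate genotype of Oscar, check whether crossing it with BO can produce every observed child phenotype.
  AA → possible child types {A, AB} ✓
  AB → possible child types {A, B, AB} ✓
  AO → possible child types {O, A, B, AB} ✓
  BB → possible child types {B} ✗
  BO → possible child types {O, B} ✗
  OO → possible child types {O, B} ✗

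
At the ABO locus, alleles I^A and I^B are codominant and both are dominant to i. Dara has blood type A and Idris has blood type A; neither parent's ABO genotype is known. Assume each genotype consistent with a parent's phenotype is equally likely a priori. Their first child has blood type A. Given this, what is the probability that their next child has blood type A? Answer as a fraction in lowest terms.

Possible genotypes: Dara ∈ {I^A I^A, I^A i}; Idris ∈ {I^A I^A, I^A i}.
Weight each parental genotype pair by prior × P(type-A child):
  I^A I^A × I^A I^A: posterior weight 4/15; P(next child type A) = 1.
  I^A I^A × I^A i: posterior weight 4/15; P(next child type A) = 1.
  I^A i × I^A I^A: posterior weight 4/15; P(next child type A) = 1.
  I^A i × I^A i: posterior weight 1/5; P(next child type A) = 3/4.
Weighted sum = 19/20.

19/20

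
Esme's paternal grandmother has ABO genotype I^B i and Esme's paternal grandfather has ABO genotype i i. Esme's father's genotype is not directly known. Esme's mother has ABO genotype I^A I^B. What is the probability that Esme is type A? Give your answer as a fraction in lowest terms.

3/8

Esme's father's ABO genotype from I^B i × i i: 1/2 I^B i, 1/2 i i.
Crossing each possibility with the mother I^A I^B and summing P(type A): 1/2·1/4 + 1/2·1/2 = 3/8.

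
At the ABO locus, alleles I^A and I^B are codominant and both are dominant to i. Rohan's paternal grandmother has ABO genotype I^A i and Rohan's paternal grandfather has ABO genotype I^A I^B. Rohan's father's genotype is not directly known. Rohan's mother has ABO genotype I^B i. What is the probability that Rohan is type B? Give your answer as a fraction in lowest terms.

Rohan's father's ABO genotype from I^A i × I^A I^B: 1/4 I^A I^A, 1/4 I^A I^B, 1/4 I^A i, 1/4 I^B i.
Crossing each possibility with the mother I^B i and summing P(type B): 1/4·0 + 1/4·1/2 + 1/4·1/4 + 1/4·3/4 = 3/8.

3/8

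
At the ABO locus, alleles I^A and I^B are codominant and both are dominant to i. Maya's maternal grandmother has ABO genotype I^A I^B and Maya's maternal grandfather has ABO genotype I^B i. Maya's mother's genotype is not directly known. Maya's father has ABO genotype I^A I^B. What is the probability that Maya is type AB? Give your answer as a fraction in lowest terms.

Maya's mother's ABO genotype from I^A I^B × I^B i: 1/4 I^A I^B, 1/4 I^A i, 1/4 I^B I^B, 1/4 I^B i.
Crossing each possibility with the father I^A I^B and summing P(type AB): 1/4·1/2 + 1/4·1/4 + 1/4·1/2 + 1/4·1/4 = 3/8.

3/8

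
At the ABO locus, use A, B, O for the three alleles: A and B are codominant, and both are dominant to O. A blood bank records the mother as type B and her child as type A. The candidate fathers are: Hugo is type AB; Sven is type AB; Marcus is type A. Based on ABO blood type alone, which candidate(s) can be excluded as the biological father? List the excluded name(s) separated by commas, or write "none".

none

A candidate is excluded only if no genotype consistent with his phenotype could produce a type A child with a type B mother.
Every candidate has at least one consistent genotype combination, so none can be excluded.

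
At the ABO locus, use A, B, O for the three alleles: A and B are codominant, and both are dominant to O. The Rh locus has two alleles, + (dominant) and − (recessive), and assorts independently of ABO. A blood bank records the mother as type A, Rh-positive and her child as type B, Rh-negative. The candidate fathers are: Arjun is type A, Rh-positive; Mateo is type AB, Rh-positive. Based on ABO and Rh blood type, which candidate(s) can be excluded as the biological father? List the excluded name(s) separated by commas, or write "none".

Arjun

A candidate is excluded only if no genotype consistent with his phenotype could produce a type B, Rh-negative child with a type A, Rh-positive mother.
Arjun (type A, Rh+): no genotype consistent with that phenotype can produce a type-B Rh- child with a type-A mother.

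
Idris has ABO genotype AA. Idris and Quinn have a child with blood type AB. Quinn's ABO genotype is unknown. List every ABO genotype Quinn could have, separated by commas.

AB, BB, BO

For each candidate genotype of Quinn, check whether crossing it with AA can produce every observed child phenotype.
  AA → possible child types {A} ✗
  AB → possible child types {A, AB} ✓
  AO → possible child types {A} ✗
  BB → possible child types {AB} ✓
  BO → possible child types {A, AB} ✓
  OO → possible child types {A} ✗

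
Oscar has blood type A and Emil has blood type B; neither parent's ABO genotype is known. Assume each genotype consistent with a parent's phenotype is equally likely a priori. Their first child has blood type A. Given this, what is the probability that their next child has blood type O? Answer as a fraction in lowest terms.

1/12

Possible genotypes: Oscar ∈ {AA, AO}; Emil ∈ {BB, BO}.
Weight each parental genotype pair by prior × P(type-A child):
  AA × BO: posterior weight 2/3; P(next child type O) = 0.
  AO × BO: posterior weight 1/3; P(next child type O) = 1/4.
Weighted sum = 1/12.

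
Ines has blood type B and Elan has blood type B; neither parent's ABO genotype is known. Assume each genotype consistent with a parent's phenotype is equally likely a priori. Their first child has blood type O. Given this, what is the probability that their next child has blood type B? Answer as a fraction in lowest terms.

3/4

Possible genotypes: Ines ∈ {BB, BO}; Elan ∈ {BB, BO}.
Weight each parental genotype pair by prior × P(type-O child):
  BO × BO: posterior weight 1; P(next child type B) = 3/4.
Weighted sum = 3/4.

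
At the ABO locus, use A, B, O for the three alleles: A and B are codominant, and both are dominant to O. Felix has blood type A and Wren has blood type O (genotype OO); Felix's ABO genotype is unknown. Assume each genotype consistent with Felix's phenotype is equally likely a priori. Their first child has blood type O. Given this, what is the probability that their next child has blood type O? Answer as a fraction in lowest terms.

1/2

Possible genotypes: Felix ∈ {AA, AO}; Wren ∈ {OO}.
Weight each parental genotype pair by prior × P(type-O child):
  AO × OO: posterior weight 1; P(next child type O) = 1/2.
Weighted sum = 1/2.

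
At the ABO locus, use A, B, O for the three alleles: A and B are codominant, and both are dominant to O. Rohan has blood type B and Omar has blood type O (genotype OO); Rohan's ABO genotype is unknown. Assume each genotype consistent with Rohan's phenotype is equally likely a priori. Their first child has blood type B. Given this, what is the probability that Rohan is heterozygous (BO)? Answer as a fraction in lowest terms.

1/3

Possible genotypes: Rohan ∈ {BB, BO}; Omar ∈ {OO}.
Weight each parental genotype pair by prior × P(type-B child):
  BB × OO: posterior weight 2/3.
  BO × OO: posterior weight 1/3.
Sum the posterior weight over pairs where Rohan is BO: 1/3.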